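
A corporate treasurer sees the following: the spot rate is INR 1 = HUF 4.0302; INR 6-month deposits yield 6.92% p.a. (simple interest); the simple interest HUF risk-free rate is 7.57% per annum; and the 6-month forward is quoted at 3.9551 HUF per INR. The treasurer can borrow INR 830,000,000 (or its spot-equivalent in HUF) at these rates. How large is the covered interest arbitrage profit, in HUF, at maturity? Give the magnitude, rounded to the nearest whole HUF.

T = 6/12 years.
Route A — deposit INR, sell forward: 830,000,000 × 1.034600 × 3.9551 = HUF 3,396,315,561.80.
Route B — convert at spot, deposit HUF: 830,000,000 × 4.0302 × 1.037850 = HUF 3,471,676,748.10.
The quoted forward undervalues INR, so borrow INR, convert to HUF at spot, deposit the HUF at 7.57%, and buy INR forward at 3.9551 to cover the loan.
Arbitrage profit = |3,396,315,561.80 − 3,471,676,748.10| = HUF 75,361,186.

HUF 75,361,186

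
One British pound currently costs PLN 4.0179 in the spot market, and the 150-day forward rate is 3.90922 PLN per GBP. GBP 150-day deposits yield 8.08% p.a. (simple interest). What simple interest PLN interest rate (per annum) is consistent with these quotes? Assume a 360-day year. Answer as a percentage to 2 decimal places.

T = 150/360 years.
F/S = 3.90922/4.0179 = 0.9729510 = (growth of PLN) / (growth of GBP).
GBP growth factor: 1 + 0.0808×150/360 = 1.0336667.
Hence g_PLN = 1.005707.
r = (1.005707 − 1)/(150/360) = 0.013697 → 1.37%.

1.37%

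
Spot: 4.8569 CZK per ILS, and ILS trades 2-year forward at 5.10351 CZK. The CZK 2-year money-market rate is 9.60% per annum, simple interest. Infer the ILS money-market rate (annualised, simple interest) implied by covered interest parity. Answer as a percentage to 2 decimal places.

6.72%

T = 2 years.
By CIP, F/S equals the CZK-to-ILS growth ratio: 5.10351/4.8569 = 1.0507752.
CZK growth factor: 1 + 0.0960×2 = 1.192000.
So the ILS growth factor = 1.1344006.
(1.1344006 − 1)/T = 0.067200, i.e. 6.72%.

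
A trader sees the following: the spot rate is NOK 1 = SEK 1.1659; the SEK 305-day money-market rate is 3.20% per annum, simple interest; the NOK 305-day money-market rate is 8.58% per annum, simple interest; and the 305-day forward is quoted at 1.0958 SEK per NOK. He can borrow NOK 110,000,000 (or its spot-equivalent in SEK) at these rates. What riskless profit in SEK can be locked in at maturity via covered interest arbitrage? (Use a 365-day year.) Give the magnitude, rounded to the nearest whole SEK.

T = 305/365 years.
Route A — deposit NOK, sell forward: 110,000,000 × 1.07169589041 × 1.0958 = SEK 129,180,079.24.
Route B — convert at spot, deposit SEK: 110,000,000 × 1.1659 × 1.02673972603 = SEK 131,678,343.12.
The quoted forward undervalues NOK, so borrow NOK, convert to SEK at spot, deposit the SEK at 3.20%, and buy NOK forward at 1.0958 to cover the loan.
Profit = 131,678,343.12 − 129,180,079.24 = SEK 2,498,264.

SEK 2,498,264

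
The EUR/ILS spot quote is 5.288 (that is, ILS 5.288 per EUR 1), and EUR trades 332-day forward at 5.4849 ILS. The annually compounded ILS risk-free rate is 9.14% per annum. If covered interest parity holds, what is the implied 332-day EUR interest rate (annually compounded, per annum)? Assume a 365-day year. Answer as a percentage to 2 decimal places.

T = 332/365 years.
F/S = 5.4849/5.288 = 1.0372352 = (growth of ILS) / (growth of EUR).
ILS growth factor: (1 + 0.0914)^(332/365) = 1.0828038.
Hence g_EUR = 1.0439328.
r = 1.0439328^(365/332) − 1 = 0.048404 → 4.84%.

4.84%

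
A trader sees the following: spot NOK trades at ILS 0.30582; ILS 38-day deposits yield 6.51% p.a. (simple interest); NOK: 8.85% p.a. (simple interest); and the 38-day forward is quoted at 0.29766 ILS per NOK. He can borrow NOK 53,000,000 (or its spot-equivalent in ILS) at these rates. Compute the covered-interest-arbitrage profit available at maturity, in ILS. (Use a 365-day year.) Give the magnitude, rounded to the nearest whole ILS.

ILS 396,978

T = 38/365 years.
Route A — deposit NOK, sell forward: 53,000,000 × 1.0092136986 × 0.29766 = ILS 15,921,335.12.
Route B — convert at spot, deposit ILS: 53,000,000 × 0.30582 × 1.0067775342 = ILS 16,318,313.39.
The quoted forward undervalues NOK, so borrow NOK, convert to ILS at spot, deposit the ILS at 6.51%, and buy NOK forward at 0.29766 to cover the loan.
Arbitrage profit = |15,921,335.12 − 16,318,313.39| = ILS 396,978.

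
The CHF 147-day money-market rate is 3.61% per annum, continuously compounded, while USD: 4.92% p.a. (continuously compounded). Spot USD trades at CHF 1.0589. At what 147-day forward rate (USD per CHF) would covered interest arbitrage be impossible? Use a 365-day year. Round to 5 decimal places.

T = 147/365 years.
CHF accumulates by e^(0.0361×147/365) = 1.0146451.
Growth of 1 USD over T: e^(0.0492×147/365) = 1.0200124.
So F = 1.0589 × 1.0146451 / 1.0200124 = 1.053328 (CHF/USD).
Invert for USD per CHF: 1 / 1.053328 = 0.94937.

0.94937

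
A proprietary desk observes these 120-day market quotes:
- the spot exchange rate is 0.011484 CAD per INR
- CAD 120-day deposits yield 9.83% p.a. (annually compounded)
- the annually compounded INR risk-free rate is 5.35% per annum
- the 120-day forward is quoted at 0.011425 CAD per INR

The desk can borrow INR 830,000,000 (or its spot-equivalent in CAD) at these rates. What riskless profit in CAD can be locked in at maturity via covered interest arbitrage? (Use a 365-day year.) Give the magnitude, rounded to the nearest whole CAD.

T = 120/365 years.
Keep in INR, deliver into the forward: 830,000,000·1.01728231·0.011425 = CAD 9,646,633.83.
Swap to CAD now, deposit: 830,000,000·0.011484·1.031306418 = CAD 9,830,124.01.
The quoted forward undervalues INR, so borrow INR, convert to CAD at spot, deposit the CAD at 9.83%, and buy INR forward at 0.011425 to cover the loan.
Arbitrage profit = |9,646,633.83 − 9,830,124.01| = CAD 183,490.

CAD 183,490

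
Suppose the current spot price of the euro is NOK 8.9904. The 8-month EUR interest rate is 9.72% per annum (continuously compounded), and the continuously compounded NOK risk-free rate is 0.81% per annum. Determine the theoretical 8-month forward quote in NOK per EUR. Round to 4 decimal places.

8.4719

T = 8/12 years.
Growth of 1 NOK over T: e^(0.0081×8/12) = 1.0054146.
EUR growth factor: e^(0.0972×8/12) = 1.0669456.
So F = 8.9904 × 1.0054146 / 1.0669456 = 8.471922 (NOK/EUR).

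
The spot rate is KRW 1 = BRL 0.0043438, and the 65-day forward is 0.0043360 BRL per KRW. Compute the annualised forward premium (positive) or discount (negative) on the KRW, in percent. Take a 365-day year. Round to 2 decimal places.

-1.01%

T = 65/365 years.
Period premium: (0.0043360 − 0.0043438)/0.0043438 = -0.0017957.
Per annum: -0.0017957 / (65/365) = -0.010084 = -1.01%.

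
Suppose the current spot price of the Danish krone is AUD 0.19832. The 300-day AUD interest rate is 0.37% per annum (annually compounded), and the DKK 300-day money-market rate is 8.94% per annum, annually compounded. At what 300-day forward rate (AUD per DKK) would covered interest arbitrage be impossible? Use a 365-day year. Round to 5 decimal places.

0.18540

T = 300/365 years.
AUD accumulates by (1 + 0.0037)^(300/365) = 1.0030401.
Growth of 1 DKK over T: (1 + 0.0894)^(300/365) = 1.0729141.
Forward (AUD per DKK) = 0.19832 × 1.0030401 / 1.0729141 = 0.1854043.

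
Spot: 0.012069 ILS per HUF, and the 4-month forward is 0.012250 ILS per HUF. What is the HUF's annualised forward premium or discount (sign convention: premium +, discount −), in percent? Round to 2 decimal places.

+4.50%

T = 4/12 years.
(F − S)/S = (0.012250 − 0.012069)/0.012069 = 0.0149971.
×(1/T) gives 4.50% p.a.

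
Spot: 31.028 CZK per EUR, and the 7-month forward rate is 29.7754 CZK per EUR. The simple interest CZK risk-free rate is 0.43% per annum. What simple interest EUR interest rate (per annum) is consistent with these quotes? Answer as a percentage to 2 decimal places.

T = 7/12 years.
By CIP, F/S equals the CZK-to-EUR growth ratio: 29.7754/31.028 = 0.9596300.
The CZK side grows by 1 + 0.0043×7/12 = 1.0025083.
Hence g_EUR = 1.0446821.
r = (1.0446821 − 1)/(7/12) = 0.076598 → 7.66%.

7.66%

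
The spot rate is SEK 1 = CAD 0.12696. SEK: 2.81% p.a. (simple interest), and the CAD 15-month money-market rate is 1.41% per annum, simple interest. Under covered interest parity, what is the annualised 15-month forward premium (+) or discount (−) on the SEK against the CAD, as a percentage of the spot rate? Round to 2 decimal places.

T = 15/12 years.
CIP forward (CAD per SEK) = 0.12696 × 1.017625/1.035125 = 0.12481359.
(F − S)/S ÷ T = (0.12481359 − 0.12696)/0.12696/(15/12) = -0.013525 → -1.35%.

-1.35%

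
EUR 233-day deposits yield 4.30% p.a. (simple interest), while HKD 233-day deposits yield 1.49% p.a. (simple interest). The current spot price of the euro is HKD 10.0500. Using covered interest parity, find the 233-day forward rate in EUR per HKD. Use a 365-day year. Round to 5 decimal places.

0.10127

T = 233/365 years.
HKD accumulates by 1 + 0.0149×233/365 = 1.0095115.
EUR growth factor: 1 + 0.0430×233/365 = 1.0274493.
CIP: F = S · (grow HKD)/(grow EUR) = 10.05 × 1.0095115/1.0274493 = 9.874541 HKD per EUR.
Quoted the other way: 1/9.874541 = 0.10127 EUR per HKD.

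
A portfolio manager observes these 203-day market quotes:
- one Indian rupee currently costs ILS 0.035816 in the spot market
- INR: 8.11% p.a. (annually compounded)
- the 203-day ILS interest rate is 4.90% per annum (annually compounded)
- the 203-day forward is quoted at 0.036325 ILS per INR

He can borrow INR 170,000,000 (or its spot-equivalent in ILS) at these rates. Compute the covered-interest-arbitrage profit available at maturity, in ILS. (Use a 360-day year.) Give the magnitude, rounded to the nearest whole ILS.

ILS 197,645

T = 203/360 years.
Keep in INR, deliver into the forward: 170,000,000·1.044952589·0.036325 = ILS 6,452,843.48.
Swap to ILS now, deposit: 170,000,000·0.035816·1.027342056 = ILS 6,255,198.12.
The quoted forward overvalues INR, so borrow ILS, buy INR at spot, deposit the INR at 8.11%, and sell the proceeds forward at 0.036325.
Arbitrage profit = |6,452,843.48 − 6,255,198.12| = ILS 197,645.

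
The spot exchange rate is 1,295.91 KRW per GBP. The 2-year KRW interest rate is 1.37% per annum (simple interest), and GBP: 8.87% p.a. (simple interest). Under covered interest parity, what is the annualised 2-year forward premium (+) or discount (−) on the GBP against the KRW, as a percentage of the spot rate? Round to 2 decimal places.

-6.37%

T = 2 years.
No-arbitrage forward: 1295.91 × 1.027400 / 1.177400 = 1130.81190 KRW/GBP.
(F − S)/S ÷ T = (1130.81190 − 1295.91)/1295.91/2 = -0.063700 → -6.37%.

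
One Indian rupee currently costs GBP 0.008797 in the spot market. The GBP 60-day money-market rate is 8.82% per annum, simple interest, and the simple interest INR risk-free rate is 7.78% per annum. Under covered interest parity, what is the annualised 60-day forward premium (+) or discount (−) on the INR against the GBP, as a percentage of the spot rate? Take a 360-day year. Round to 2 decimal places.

+1.03%

T = 60/360 years.
F = S · g_GBP/g_INR = 0.008797 × 1.014700/1.0129667 = 0.008812053.
(F − S)/S ÷ T = (0.008812053 − 0.008797)/0.008797/(60/360) = 0.010267 → 1.03%.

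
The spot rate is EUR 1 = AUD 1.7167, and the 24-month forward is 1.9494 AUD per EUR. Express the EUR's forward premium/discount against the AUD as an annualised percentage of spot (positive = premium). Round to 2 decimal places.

T = 2 years.
(F − S)/S = (1.9494 − 1.7167)/1.7167 = 0.1355508.
Per annum: 0.1355508 / 2 = 0.067775 = 6.78%.

+6.78%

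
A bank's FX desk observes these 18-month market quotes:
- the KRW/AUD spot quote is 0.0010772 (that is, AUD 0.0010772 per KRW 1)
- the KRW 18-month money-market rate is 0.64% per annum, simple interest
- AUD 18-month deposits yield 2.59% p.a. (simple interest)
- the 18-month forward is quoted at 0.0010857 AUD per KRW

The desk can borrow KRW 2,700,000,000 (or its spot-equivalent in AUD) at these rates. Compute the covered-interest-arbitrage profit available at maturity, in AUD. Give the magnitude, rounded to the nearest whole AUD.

T = 18/12 years.
Route A — deposit KRW, sell forward: 2,700,000,000 × 1.009600 × 0.0010857 = AUD 2,959,531.34.
Route B — convert at spot, deposit AUD: 2,700,000,000 × 0.0010772 × 1.038850 = AUD 3,021,432.89.
The quoted forward undervalues KRW, so borrow KRW, convert to AUD at spot, deposit the AUD at 2.59%, and buy KRW forward at 0.0010857 to cover the loan.
Profit = 3,021,432.89 − 2,959,531.34 = AUD 61,902.

AUD 61,902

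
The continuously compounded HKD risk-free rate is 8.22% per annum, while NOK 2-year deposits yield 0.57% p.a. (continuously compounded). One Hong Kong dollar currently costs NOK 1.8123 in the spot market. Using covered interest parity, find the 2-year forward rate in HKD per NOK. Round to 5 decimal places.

T = 2 years.
NOK accumulates by e^(0.0057×2) = 1.0114652.
HKD accumulates by e^(0.0822×2) = 1.1786857.
So F = 1.8123 × 1.0114652 / 1.1786857 = 1.555188 (NOK/HKD).
Quoted the other way: 1/1.555188 = 0.64301 HKD per NOK.

0.64301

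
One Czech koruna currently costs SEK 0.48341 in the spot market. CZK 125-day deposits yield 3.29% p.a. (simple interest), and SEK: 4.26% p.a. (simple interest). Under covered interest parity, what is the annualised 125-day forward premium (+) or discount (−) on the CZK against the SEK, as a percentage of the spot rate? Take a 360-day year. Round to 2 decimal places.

T = 125/360 years.
CIP forward (SEK per CZK) = 0.48341 × 1.0147917/1.0114236 = 0.48501978.
(F − S)/S ÷ T = (0.48501978 − 0.48341)/0.48341/(125/360) = 0.009591 → 0.96%.

+0.96%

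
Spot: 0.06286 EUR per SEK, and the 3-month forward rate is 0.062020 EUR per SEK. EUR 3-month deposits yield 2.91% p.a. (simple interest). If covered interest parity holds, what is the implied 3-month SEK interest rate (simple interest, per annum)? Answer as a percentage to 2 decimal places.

8.37%

T = 3/12 years.
By CIP, F/S equals the EUR-to-SEK growth ratio: 0.06202/0.06286 = 0.9866370.
The EUR side grows by 1 + 0.0291×3/12 = 1.007275.
Hence g_SEK = 1.0209175.
(1.0209175 − 1)/T = 0.083670, i.e. 8.37%.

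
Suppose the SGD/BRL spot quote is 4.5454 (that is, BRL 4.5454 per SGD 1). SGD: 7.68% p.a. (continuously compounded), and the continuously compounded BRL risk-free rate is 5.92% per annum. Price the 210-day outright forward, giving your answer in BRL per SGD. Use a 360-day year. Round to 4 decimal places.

T = 210/360 years.
BRL accumulates by e^(0.0592×210/360) = 1.0351365.
SGD growth factor: e^(0.0768×210/360) = 1.0458187.
So F = 4.5454 × 1.0351365 / 1.0458187 = 4.498972 (BRL/SGD).

4.4990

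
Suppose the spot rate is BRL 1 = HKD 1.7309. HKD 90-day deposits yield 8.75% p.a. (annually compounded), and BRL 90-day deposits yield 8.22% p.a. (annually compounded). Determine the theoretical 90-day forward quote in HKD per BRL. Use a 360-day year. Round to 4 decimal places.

1.7330

T = 90/360 years.
Growth of 1 HKD over T: (1 + 0.0875)^(90/360) = 1.0211918.
BRL accumulates by (1 + 0.0822)^(90/360) = 1.0199453.
CIP: F = S · (grow HKD)/(grow BRL) = 1.7309 × 1.0211918/1.0199453 = 1.733015 HKD per BRL.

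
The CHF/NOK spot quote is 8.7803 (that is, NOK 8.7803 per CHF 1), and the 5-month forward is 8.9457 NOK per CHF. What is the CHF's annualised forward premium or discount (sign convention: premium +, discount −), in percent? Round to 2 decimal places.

+4.52%

T = 5/12 years.
(F − S)/S = (8.9457 − 8.7803)/8.7803 = 0.0188376.
Per annum: 0.0188376 / (5/12) = 0.045210 = 4.52%.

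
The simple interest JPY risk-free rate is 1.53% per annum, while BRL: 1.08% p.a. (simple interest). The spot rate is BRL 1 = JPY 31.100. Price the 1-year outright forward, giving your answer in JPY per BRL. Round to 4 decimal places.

31.2385

T = 1 year.
JPY accumulates by 1 + 0.0153×1 = 1.015300.
BRL accumulates by 1 + 0.0108×1 = 1.010800.
CIP: F = S · (grow JPY)/(grow BRL) = 31.1 × 1.015300/1.010800 = 31.238455 JPY per BRL.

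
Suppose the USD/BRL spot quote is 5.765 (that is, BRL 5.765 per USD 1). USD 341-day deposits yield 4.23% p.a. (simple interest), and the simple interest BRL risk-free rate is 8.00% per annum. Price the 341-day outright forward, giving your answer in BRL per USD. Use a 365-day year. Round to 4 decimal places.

5.9603

T = 341/365 years.
BRL accumulates by 1 + 0.0800×341/365 = 1.0747397.
USD growth factor: 1 + 0.0423×341/365 = 1.0395186.
Forward (BRL per USD) = 5.765 × 1.0747397 / 1.0395186 = 5.960330.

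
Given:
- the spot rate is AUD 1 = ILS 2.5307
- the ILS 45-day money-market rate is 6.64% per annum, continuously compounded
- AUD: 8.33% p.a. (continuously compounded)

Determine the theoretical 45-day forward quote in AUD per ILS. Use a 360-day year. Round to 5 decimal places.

T = 45/360 years.
ILS growth factor: e^(0.0664×45/360) = 1.0083345.
AUD growth factor: e^(0.0833×45/360) = 1.0104669.
CIP: F = S · (grow ILS)/(grow AUD) = 2.5307 × 1.0083345/1.0104669 = 2.525359 ILS per AUD.
Invert for AUD per ILS: 1 / 2.525359 = 0.39598.

0.39598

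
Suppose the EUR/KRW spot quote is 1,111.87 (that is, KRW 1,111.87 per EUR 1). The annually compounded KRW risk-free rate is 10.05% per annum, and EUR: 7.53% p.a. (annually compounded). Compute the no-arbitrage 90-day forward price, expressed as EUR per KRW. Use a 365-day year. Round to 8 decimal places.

0.00089426

T = 90/365 years.
KRW growth factor: (1 + 0.1005)^(90/365) = 1.0238942.
EUR growth factor: (1 + 0.0753)^(90/365) = 1.0180625.
CIP: F = S · (grow KRW)/(grow EUR) = 1111.87 × 1.0238942/1.0180625 = 1118.239 KRW per EUR.
Invert for EUR per KRW: 1 / 1118.239 = 0.00089426.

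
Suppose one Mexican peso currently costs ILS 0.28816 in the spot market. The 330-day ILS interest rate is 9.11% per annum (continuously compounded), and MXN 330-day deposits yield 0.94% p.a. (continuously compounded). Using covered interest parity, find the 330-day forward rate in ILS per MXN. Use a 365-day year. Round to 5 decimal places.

T = 330/365 years.
ILS accumulates by e^(0.0911×330/365) = 1.0858514.
MXN accumulates by e^(0.0094×330/365) = 1.0085348.
CIP: F = S · (grow ILS)/(grow MXN) = 0.28816 × 1.0858514/1.0085348 = 0.3102510 ILS per MXN.

0.31025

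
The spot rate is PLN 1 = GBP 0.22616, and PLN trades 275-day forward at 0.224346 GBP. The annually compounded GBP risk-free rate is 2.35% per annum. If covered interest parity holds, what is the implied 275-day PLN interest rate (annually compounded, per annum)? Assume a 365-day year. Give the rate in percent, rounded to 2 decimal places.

T = 275/365 years.
By CIP, F/S equals the GBP-to-PLN growth ratio: 0.224346/0.22616 = 0.9919791.
The GBP side grows by (1 + 0.0235)^(275/365) = 1.0176547.
Hence g_PLN = 1.0258832.
Annualise: 1.0258832^(365/275) − 1 = 0.034499 = 3.45%.

3.45%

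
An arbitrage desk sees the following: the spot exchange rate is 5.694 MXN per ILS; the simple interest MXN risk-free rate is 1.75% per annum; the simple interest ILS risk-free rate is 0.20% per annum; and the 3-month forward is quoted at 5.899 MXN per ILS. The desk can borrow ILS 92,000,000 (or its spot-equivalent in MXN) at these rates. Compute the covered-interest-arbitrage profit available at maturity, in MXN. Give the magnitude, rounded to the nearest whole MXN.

T = 3/12 years.
Keep in ILS, deliver into the forward: 92,000,000·1.000500·5.899 = MXN 542,979,354.00.
Swap to MXN now, deposit: 92,000,000·5.694·1.004375 = MXN 526,139,835.00.
The quoted forward overvalues ILS, so borrow MXN, buy ILS at spot, deposit the ILS at 0.20%, and sell the proceeds forward at 5.899.
Profit = 542,979,354.00 − 526,139,835.00 = MXN 16,839,519.

MXN 16,839,519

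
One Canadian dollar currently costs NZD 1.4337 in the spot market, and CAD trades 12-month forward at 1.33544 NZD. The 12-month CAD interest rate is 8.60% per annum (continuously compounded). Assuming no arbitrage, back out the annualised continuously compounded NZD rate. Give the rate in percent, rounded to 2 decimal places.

1.50%

T = 1 year.
F/S = 1.33544/1.4337 = 0.9314640 = (growth of NZD) / (growth of CAD).
The CAD side grows by e^(0.0860×1) = 1.0898063.
Hence g_NZD = 1.0151153.
r = ln(1.0151153)/1 = 0.015002 → 1.50%.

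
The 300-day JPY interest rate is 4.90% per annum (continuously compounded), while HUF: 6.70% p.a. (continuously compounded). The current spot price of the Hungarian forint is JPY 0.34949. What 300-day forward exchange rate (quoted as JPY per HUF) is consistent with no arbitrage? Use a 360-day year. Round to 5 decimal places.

0.34429

T = 300/360 years.
Growth of 1 JPY over T: e^(0.0490×300/360) = 1.0416785.
HUF accumulates by e^(0.0670×300/360) = 1.0574214.
CIP: F = S · (grow JPY)/(grow HUF) = 0.34949 × 1.0416785/1.0574214 = 0.3442868 JPY per HUF.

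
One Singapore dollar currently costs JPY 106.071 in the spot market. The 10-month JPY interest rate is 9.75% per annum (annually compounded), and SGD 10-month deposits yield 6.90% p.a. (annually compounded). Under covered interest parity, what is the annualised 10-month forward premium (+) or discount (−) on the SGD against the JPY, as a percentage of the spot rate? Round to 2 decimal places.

+2.66%

T = 10/12 years.
F = S · g_JPY/g_SGD = 106.071 × 1.0806136/1.0571779 = 108.422400.
(F − S)/S ÷ T = (108.422400 − 106.071)/106.071/(10/12) = 0.026602 → 2.66%.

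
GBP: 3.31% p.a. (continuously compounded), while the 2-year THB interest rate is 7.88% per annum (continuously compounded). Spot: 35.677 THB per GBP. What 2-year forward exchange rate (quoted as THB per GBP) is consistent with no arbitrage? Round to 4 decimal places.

39.0915

T = 2 years.
Growth of 1 THB over T: e^(0.0788×2) = 1.17069782.
Growth of 1 GBP over T: e^(0.0331×2) = 1.06844038.
CIP: F = S · (grow THB)/(grow GBP) = 35.677 × 1.17069782/1.06844038 = 39.091546 THB per GBP.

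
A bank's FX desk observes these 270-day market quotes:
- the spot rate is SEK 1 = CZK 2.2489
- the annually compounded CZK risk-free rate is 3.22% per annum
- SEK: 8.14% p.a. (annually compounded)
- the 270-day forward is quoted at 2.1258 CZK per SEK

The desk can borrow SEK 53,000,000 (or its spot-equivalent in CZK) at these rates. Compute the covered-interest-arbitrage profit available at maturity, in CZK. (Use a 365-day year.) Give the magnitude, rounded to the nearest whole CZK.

CZK 2,637,004

T = 270/365 years.
Invest the SEK and cover forward: 53,000,000 × 1.05959670459 × 2.1258 = CZK 119,382,005.75.
Convert at spot and invest in CZK: 53,000,000 × 2.2489 × 1.02372069203 = CZK 122,019,009.61.
The quoted forward undervalues SEK, so borrow SEK, convert to CZK at spot, deposit the CZK at 3.22%, and buy SEK forward at 2.1258 to cover the loan.
Profit = 122,019,009.61 − 119,382,005.75 = CZK 2,637,004.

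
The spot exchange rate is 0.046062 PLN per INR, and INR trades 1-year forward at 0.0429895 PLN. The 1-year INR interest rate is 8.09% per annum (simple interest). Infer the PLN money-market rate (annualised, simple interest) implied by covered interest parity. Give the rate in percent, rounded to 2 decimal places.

0.88%

T = 1 year.
F/S = 0.0429895/0.046062 = 0.9332964 = (growth of PLN) / (growth of INR).
INR growth factor: 1 + 0.0809×1 = 1.080900.
Hence g_PLN = 1.0088001.
r = (1.0088001 − 1)/1 = 0.008800 → 0.88%.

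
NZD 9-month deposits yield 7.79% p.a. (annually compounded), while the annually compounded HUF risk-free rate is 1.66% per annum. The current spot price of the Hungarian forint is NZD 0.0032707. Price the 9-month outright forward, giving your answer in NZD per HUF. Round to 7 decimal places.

0.0034175

T = 9/12 years.
NZD accumulates by (1 + 0.0779)^(9/12) = 1.0578738.
HUF accumulates by (1 + 0.0166)^(9/12) = 1.0124243.
So F = 0.0032707 × 1.0578738 / 1.0124243 = 0.003417527 (NZD/HUF).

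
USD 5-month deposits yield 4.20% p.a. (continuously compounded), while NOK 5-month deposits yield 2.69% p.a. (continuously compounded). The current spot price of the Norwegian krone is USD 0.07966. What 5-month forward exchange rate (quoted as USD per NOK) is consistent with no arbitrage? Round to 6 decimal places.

0.080163

T = 5/12 years.
Growth of 1 USD over T: e^(0.0420×5/12) = 1.017654.
Growth of 1 NOK over T: e^(0.0269×5/12) = 1.0112714.
So F = 0.07966 × 1.017654 / 1.0112714 = 0.08016277 (USD/NOK).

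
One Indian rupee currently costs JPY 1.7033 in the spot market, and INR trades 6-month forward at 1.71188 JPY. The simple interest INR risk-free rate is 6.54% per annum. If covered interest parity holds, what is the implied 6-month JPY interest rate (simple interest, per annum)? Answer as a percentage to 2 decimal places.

T = 6/12 years.
CIP gives F = S · g_JPY/g_INR, so g_JPY/g_INR = 1.71188/1.7033 = 1.0050373.
INR growth factor: 1 + 0.0654×6/12 = 1.032700.
Hence g_JPY = 1.037902.
r = (1.037902 − 1)/(6/12) = 0.075804 → 7.58%.

7.58%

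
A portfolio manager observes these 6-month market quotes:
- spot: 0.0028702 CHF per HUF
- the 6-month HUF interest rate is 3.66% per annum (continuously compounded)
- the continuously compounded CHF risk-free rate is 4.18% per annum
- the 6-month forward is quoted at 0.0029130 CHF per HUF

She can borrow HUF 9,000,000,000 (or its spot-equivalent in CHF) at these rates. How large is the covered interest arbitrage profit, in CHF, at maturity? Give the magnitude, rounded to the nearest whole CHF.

CHF 323,822

T = 6/12 years.
Route A — deposit HUF, sell forward: 9,000,000,000 × 1.0184684711 × 0.0029130 = CHF 26,701,187.91.
Route B — convert at spot, deposit CHF: 9,000,000,000 × 0.0028702 × 1.0211199345 = CHF 26,377,365.92.
The quoted forward overvalues HUF, so borrow CHF, buy HUF at spot, deposit the HUF at 3.66%, and sell the proceeds forward at 0.0029130.
Profit = 26,701,187.91 − 26,377,365.92 = CHF 323,822.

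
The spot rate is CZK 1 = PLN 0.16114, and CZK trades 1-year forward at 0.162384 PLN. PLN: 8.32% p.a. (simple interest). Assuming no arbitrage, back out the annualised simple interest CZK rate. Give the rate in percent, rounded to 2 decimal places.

T = 1 year.
CIP gives F = S · g_PLN/g_CZK, so g_PLN/g_CZK = 0.162384/0.16114 = 1.0077200.
PLN growth factor: 1 + 0.0832×1 = 1.083200.
Hence g_CZK = 1.0749018.
(1.0749018 − 1)/T = 0.074902, i.e. 7.49%.

7.49%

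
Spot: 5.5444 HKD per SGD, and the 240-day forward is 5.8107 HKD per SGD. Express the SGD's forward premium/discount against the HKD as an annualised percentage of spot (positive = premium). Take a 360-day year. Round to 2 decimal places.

+7.20%

T = 240/360 years.
SGD trades forward at +4.80304% vs spot over the period.
Annualise by dividing by T: 0.0480304 / (240/360) = 0.072046 → 7.20%.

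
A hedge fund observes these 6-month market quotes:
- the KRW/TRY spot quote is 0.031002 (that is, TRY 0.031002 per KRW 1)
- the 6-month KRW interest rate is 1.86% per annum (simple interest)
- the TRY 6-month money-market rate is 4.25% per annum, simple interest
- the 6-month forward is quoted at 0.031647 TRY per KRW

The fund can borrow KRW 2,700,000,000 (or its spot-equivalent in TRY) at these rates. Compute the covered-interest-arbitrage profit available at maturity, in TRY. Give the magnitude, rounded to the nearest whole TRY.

T = 6/12 years.
Route A — deposit KRW, sell forward: 2,700,000,000 × 1.009300 × 0.031647 = TRY 86,241,556.17.
Route B — convert at spot, deposit TRY: 2,700,000,000 × 0.031002 × 1.021250 = TRY 85,484,139.75.
The quoted forward overvalues KRW, so borrow TRY, buy KRW at spot, deposit the KRW at 1.86%, and sell the proceeds forward at 0.031647.
The gap between the two covered legs is TRY 757,416.

TRY 757,416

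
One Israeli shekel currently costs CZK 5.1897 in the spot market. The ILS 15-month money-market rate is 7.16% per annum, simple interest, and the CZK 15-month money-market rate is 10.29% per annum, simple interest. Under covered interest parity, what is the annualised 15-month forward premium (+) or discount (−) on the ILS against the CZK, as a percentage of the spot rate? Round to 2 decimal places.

+2.87%

T = 15/12 years.
No-arbitrage forward: 5.1897 × 1.128625 / 1.089500 = 5.3760672 CZK/ILS.
Annualised premium = (F − S)/S × (1/T) = (5.3760672 − 5.1897)/5.1897 ÷ (15/12) = 2.87%.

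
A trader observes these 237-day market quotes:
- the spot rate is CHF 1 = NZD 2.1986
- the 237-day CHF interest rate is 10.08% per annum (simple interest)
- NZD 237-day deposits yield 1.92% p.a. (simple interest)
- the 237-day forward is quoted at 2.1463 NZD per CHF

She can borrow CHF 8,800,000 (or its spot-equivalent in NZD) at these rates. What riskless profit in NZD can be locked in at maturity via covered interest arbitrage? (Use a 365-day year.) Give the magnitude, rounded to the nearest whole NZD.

NZD 534,756

T = 237/365 years.
Invest the CHF and cover forward: 8,800,000 × 1.0654509589 × 2.1463 = NZD 20,123,641.06.
Convert at spot and invest in NZD: 8,800,000 × 2.1986 × 1.0124668493 = NZD 19,588,884.61.
The quoted forward overvalues CHF, so borrow NZD, buy CHF at spot, deposit the CHF at 10.08%, and sell the proceeds forward at 2.1463.
Arbitrage profit = |20,123,641.06 − 19,588,884.61| = NZD 534,756.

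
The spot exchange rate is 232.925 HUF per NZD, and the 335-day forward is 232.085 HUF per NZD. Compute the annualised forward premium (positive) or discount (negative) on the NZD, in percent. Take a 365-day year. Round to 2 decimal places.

T = 335/365 years.
Period premium: (232.085 − 232.925)/232.925 = -0.0036063.
Annualise by dividing by T: -0.0036063 / (335/365) = -0.003929 → -0.39%.

-0.39%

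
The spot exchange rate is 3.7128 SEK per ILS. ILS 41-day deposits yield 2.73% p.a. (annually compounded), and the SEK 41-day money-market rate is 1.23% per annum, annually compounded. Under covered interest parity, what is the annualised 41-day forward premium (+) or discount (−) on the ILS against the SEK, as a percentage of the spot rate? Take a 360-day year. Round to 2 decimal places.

-1.47%

T = 41/360 years.
F = S · g_SEK/g_ILS = 3.7128 × 1.0013933/1.0030722 = 3.7065857.
Annualised premium = (F − S)/S × (1/T) = (3.7065857 − 3.7128)/3.7128 ÷ (41/360) = -1.47%.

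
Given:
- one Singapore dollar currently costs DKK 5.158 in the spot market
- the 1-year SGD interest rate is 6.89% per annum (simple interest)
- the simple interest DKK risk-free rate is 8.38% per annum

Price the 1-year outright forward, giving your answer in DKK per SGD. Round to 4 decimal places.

5.2299

T = 1 year.
DKK accumulates by 1 + 0.0838×1 = 1.083800.
SGD growth factor: 1 + 0.0689×1 = 1.068900.
Forward (DKK per SGD) = 5.158 × 1.083800 / 1.068900 = 5.229900.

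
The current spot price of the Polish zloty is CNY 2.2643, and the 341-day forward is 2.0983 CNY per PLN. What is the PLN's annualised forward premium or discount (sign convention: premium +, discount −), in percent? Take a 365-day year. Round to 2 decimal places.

-7.85%

T = 341/365 years.
Period premium: (2.0983 − 2.2643)/2.2643 = -0.0733118.
×(1/T) gives -7.85% p.a.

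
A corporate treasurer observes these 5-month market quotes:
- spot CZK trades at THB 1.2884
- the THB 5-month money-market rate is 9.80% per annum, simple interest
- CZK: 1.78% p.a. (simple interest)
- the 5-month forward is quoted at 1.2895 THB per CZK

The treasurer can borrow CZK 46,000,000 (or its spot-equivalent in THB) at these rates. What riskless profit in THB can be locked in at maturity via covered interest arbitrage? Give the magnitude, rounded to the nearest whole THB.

THB 1,929,510

T = 5/12 years.
Invest the CZK and cover forward: 46,000,000 × 1.0074166667 × 1.2895 = THB 59,756,934.42.
Convert at spot and invest in THB: 46,000,000 × 1.2884 × 1.0408333333 = THB 61,686,444.66.
The quoted forward undervalues CZK, so borrow CZK, convert to THB at spot, deposit the THB at 9.80%, and buy CZK forward at 1.2895 to cover the loan.
The gap between the two covered legs is THB 1,929,510.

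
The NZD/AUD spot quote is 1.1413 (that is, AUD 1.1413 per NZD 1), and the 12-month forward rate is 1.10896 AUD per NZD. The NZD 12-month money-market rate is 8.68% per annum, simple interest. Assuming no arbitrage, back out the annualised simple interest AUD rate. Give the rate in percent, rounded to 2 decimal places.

5.60%

T = 1 year.
CIP gives F = S · g_AUD/g_NZD, so g_AUD/g_NZD = 1.10896/1.1413 = 0.9716639.
NZD growth factor: 1 + 0.0868×1 = 1.086800.
So the AUD growth factor = 1.0560043.
r = (1.0560043 − 1)/1 = 0.056004 → 5.60%.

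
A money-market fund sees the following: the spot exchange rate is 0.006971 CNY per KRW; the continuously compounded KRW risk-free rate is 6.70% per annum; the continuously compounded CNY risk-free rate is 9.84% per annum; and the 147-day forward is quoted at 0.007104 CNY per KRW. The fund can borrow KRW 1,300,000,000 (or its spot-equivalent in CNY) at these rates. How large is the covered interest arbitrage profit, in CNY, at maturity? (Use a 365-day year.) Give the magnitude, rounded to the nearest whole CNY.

CNY 59,145

T = 147/365 years.
Invest the KRW and cover forward: 1,300,000,000 × 1.027350915 × 0.007104 = CNY 9,487,791.17.
Convert at spot and invest in CNY: 1,300,000,000 × 0.006971 × 1.040425318 = CNY 9,428,646.36.
The quoted forward overvalues KRW, so borrow CNY, buy KRW at spot, deposit the KRW at 6.70%, and sell the proceeds forward at 0.007104.
Profit = 9,487,791.17 − 9,428,646.36 = CNY 59,145.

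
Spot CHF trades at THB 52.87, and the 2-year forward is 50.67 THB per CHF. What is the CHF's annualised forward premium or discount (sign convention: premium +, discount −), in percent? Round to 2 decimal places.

-2.08%

T = 2 years.
Period premium: (50.67 − 52.87)/52.87 = -0.0416115.
Per annum: -0.0416115 / 2 = -0.020806 = -2.08%.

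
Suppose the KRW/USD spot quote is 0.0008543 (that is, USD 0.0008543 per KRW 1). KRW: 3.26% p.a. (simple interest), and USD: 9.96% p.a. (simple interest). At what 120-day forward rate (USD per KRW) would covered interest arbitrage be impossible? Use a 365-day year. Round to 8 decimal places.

T = 120/365 years.
USD growth factor: 1 + 0.0996×120/365 = 1.0327452.
Growth of 1 KRW over T: 1 + 0.0326×120/365 = 1.0107178.
So F = 0.0008543 × 1.0327452 / 1.0107178 = 0.0008729185 (USD/KRW).

0.00087292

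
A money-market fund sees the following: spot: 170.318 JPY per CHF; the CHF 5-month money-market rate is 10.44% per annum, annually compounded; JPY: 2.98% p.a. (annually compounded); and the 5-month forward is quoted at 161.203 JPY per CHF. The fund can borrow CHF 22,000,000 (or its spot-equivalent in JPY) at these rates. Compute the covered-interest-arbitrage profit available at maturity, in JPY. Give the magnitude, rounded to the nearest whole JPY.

T = 5/12 years.
Route A — deposit CHF, sell forward: 22,000,000 × 1.042243829206 × 161.203 = JPY 3,696,282,303.99.
Route B — convert at spot, deposit JPY: 22,000,000 × 170.318 × 1.01231041052 = JPY 3,793,123,058.98.
The quoted forward undervalues CHF, so borrow CHF, convert to JPY at spot, deposit the JPY at 2.98%, and buy CHF forward at 161.203 to cover the loan.
The gap between the two covered legs is JPY 96,840,755.

JPY 96,840,755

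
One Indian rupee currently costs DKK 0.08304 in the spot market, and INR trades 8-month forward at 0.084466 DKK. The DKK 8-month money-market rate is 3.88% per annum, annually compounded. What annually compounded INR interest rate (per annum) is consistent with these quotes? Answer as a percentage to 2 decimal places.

T = 8/12 years.
CIP gives F = S · g_DKK/g_INR, so g_DKK/g_INR = 0.084466/0.08304 = 1.0171724.
DKK growth factor: (1 + 0.0388)^(8/12) = 1.0257022.
So the INR growth factor = 1.0083858.
r = 1.0083858^(12/8) − 1 = 0.012605 → 1.26%.

1.26%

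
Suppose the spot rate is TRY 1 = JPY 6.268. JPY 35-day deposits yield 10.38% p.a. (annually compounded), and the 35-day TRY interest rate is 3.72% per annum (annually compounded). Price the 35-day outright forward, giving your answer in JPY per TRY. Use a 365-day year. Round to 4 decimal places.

T = 35/365 years.
JPY growth factor: (1 + 0.1038)^(35/365) = 1.009515.
Growth of 1 TRY over T: (1 + 0.0372)^(35/365) = 1.0035085.
CIP: F = S · (grow JPY)/(grow TRY) = 6.268 × 1.009515/1.0035085 = 6.305517 JPY per TRY.

6.3055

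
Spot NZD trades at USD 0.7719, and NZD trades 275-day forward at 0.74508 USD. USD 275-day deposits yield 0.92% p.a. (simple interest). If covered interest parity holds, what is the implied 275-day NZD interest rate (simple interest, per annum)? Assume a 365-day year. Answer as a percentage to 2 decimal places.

T = 275/365 years.
CIP gives F = S · g_USD/g_NZD, so g_USD/g_NZD = 0.74508/0.7719 = 0.9652546.
USD growth factor: 1 + 0.0092×275/365 = 1.0069315.
So the NZD growth factor = 1.0431771.
r = (1.0431771 − 1)/(275/365) = 0.057308 → 5.73%.

5.73%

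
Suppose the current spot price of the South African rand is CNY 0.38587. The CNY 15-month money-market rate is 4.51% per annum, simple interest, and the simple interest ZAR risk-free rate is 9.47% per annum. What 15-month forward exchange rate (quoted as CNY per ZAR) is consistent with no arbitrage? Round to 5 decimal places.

0.36448

T = 15/12 years.
Growth of 1 CNY over T: 1 + 0.0451×15/12 = 1.056375.
ZAR growth factor: 1 + 0.0947×15/12 = 1.118375.
Forward (CNY per ZAR) = 0.38587 × 1.056375 / 1.118375 = 0.3644783.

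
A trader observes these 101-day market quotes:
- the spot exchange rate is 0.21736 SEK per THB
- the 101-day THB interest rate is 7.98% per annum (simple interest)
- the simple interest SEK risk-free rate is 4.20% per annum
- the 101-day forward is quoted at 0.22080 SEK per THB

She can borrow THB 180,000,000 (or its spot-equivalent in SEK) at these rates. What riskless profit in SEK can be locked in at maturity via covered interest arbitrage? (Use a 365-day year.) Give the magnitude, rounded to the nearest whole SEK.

T = 101/365 years.
Invest the THB and cover forward: 180,000,000 × 1.0220816438 × 0.22080 = SEK 40,621,612.85.
Convert at spot and invest in SEK: 180,000,000 × 0.21736 × 1.0116219178 = SEK 39,579,505.21.
The quoted forward overvalues THB, so borrow SEK, buy THB at spot, deposit the THB at 7.98%, and sell the proceeds forward at 0.22080.
Arbitrage profit = |40,621,612.85 − 39,579,505.21| = SEK 1,042,108.

SEK 1,042,108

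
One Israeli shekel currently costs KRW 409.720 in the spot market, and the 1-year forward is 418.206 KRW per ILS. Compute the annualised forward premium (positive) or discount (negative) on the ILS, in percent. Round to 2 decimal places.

T = 1 year.
Period premium: (418.206 − 409.72)/409.72 = 0.0207117.
Per annum: 0.0207117 / 1 = 0.020712 = 2.07%.

+2.07%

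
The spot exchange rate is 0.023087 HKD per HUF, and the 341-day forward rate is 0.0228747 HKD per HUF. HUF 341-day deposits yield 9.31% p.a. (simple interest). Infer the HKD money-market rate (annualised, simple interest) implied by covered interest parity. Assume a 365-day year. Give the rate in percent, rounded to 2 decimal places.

T = 341/365 years.
CIP gives F = S · g_HKD/g_HUF, so g_HKD/g_HUF = 0.0228747/0.023087 = 0.9908043.
The HUF side grows by 1 + 0.0931×341/365 = 1.0869784.
That pins the HKD growth at 1.0769829.
r = (1.0769829 − 1)/(341/365) = 0.082401 → 8.24%.

8.24%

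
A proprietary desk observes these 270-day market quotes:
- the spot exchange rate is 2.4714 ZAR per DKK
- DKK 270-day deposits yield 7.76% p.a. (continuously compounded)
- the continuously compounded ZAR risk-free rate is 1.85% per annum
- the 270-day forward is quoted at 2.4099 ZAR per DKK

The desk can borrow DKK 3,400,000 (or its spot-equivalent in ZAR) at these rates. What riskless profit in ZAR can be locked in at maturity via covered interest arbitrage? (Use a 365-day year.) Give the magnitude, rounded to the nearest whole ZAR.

ZAR 159,218

T = 270/365 years.
Keep in DKK, deliver into the forward: 3,400,000·1.059082259·2.4099 = ZAR 8,677,759.94.
Swap to ZAR now, deposit: 3,400,000·2.4714·1.013778999 = ZAR 8,518,541.62.
The quoted forward overvalues DKK, so borrow ZAR, buy DKK at spot, deposit the DKK at 7.76%, and sell the proceeds forward at 2.4099.
Profit = 8,677,759.94 − 8,518,541.62 = ZAR 159,218.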